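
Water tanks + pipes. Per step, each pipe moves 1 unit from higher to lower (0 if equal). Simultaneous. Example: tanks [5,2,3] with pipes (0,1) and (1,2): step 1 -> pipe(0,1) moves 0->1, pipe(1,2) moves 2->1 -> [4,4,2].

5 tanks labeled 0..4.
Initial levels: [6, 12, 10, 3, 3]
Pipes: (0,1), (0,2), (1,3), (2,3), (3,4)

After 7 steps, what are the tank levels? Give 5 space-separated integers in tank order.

Step 1: flows [1->0,2->0,1->3,2->3,3=4] -> levels [8 10 8 5 3]
Step 2: flows [1->0,0=2,1->3,2->3,3->4] -> levels [9 8 7 6 4]
Step 3: flows [0->1,0->2,1->3,2->3,3->4] -> levels [7 8 7 7 5]
Step 4: flows [1->0,0=2,1->3,2=3,3->4] -> levels [8 6 7 7 6]
Step 5: flows [0->1,0->2,3->1,2=3,3->4] -> levels [6 8 8 5 7]
Step 6: flows [1->0,2->0,1->3,2->3,4->3] -> levels [8 6 6 8 6]
Step 7: flows [0->1,0->2,3->1,3->2,3->4] -> levels [6 8 8 5 7]

Answer: 6 8 8 5 7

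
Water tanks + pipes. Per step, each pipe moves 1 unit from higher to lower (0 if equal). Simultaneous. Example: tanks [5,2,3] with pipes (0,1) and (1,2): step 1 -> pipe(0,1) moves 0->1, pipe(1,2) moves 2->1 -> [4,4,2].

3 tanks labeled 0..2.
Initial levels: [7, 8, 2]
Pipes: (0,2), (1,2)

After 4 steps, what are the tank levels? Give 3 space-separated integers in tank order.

Step 1: flows [0->2,1->2] -> levels [6 7 4]
Step 2: flows [0->2,1->2] -> levels [5 6 6]
Step 3: flows [2->0,1=2] -> levels [6 6 5]
Step 4: flows [0->2,1->2] -> levels [5 5 7]

Answer: 5 5 7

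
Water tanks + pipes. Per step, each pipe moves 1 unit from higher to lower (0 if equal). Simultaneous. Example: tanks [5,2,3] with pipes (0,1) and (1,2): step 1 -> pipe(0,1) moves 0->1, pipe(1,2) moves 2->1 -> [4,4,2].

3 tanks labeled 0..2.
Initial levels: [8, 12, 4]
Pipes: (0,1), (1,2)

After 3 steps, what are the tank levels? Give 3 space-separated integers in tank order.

Step 1: flows [1->0,1->2] -> levels [9 10 5]
Step 2: flows [1->0,1->2] -> levels [10 8 6]
Step 3: flows [0->1,1->2] -> levels [9 8 7]

Answer: 9 8 7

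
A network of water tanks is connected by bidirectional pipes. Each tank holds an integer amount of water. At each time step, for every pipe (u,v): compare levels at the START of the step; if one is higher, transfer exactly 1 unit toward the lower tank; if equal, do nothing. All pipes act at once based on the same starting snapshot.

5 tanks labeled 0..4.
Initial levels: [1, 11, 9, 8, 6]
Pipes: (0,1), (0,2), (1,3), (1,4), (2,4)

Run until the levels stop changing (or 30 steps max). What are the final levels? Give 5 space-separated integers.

Answer: 5 9 8 7 6

Derivation:
Step 1: flows [1->0,2->0,1->3,1->4,2->4] -> levels [3 8 7 9 8]
Step 2: flows [1->0,2->0,3->1,1=4,4->2] -> levels [5 8 7 8 7]
Step 3: flows [1->0,2->0,1=3,1->4,2=4] -> levels [7 6 6 8 8]
Step 4: flows [0->1,0->2,3->1,4->1,4->2] -> levels [5 9 8 7 6]
Step 5: flows [1->0,2->0,1->3,1->4,2->4] -> levels [7 6 6 8 8]
  -> period-2 cycle: step 5 state = step 3 state; never stabilizes
  -> state at step 30: (30-3) mod 2 = 1, same as step 4 -> [5 9 8 7 6]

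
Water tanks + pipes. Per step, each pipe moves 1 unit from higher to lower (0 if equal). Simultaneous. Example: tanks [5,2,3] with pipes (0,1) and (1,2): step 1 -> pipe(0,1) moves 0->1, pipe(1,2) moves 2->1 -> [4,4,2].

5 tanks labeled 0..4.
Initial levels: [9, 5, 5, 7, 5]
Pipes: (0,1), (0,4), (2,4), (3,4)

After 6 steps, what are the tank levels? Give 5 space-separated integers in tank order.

Step 1: flows [0->1,0->4,2=4,3->4] -> levels [7 6 5 6 7]
Step 2: flows [0->1,0=4,4->2,4->3] -> levels [6 7 6 7 5]
Step 3: flows [1->0,0->4,2->4,3->4] -> levels [6 6 5 6 8]
Step 4: flows [0=1,4->0,4->2,4->3] -> levels [7 6 6 7 5]
Step 5: flows [0->1,0->4,2->4,3->4] -> levels [5 7 5 6 8]
Step 6: flows [1->0,4->0,4->2,4->3] -> levels [7 6 6 7 5]

Answer: 7 6 6 7 5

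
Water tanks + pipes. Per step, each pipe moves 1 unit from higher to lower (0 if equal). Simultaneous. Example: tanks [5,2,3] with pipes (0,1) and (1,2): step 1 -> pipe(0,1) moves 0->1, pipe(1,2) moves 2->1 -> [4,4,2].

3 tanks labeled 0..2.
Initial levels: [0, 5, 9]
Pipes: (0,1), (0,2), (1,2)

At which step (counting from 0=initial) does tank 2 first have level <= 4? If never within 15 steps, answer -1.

Answer: 3

Derivation:
Step 1: flows [1->0,2->0,2->1] -> levels [2 5 7]
Step 2: flows [1->0,2->0,2->1] -> levels [4 5 5]
Step 3: flows [1->0,2->0,1=2] -> levels [6 4 4]
Tank 2 first reaches <=4 at step 3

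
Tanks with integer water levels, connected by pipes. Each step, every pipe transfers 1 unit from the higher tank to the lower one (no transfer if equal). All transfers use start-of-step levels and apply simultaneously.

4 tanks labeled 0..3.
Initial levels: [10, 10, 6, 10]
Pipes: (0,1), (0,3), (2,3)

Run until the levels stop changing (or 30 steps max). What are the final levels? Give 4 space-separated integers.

Step 1: flows [0=1,0=3,3->2] -> levels [10 10 7 9]
Step 2: flows [0=1,0->3,3->2] -> levels [9 10 8 9]
Step 3: flows [1->0,0=3,3->2] -> levels [10 9 9 8]
Step 4: flows [0->1,0->3,2->3] -> levels [8 10 8 10]
Step 5: flows [1->0,3->0,3->2] -> levels [10 9 9 8]
  -> period-2 cycle: step 5 state = step 3 state; never stabilizes
  -> state at step 30: (30-3) mod 2 = 1, same as step 4 -> [8 10 8 10]

Answer: 8 10 8 10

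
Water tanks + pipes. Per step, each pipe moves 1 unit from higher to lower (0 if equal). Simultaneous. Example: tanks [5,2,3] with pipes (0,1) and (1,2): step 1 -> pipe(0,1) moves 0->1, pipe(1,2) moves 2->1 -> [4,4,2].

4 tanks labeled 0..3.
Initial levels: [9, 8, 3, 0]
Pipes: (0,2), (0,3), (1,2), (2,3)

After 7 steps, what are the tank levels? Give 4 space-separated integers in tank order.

Answer: 4 5 5 6

Derivation:
Step 1: flows [0->2,0->3,1->2,2->3] -> levels [7 7 4 2]
Step 2: flows [0->2,0->3,1->2,2->3] -> levels [5 6 5 4]
Step 3: flows [0=2,0->3,1->2,2->3] -> levels [4 5 5 6]
Step 4: flows [2->0,3->0,1=2,3->2] -> levels [6 5 5 4]
Step 5: flows [0->2,0->3,1=2,2->3] -> levels [4 5 5 6]
  -> period-2 cycle: step 5 state = step 3 state
  -> state at step 7: (7-3) mod 2 = 0, same as step 3 -> [4 5 5 6]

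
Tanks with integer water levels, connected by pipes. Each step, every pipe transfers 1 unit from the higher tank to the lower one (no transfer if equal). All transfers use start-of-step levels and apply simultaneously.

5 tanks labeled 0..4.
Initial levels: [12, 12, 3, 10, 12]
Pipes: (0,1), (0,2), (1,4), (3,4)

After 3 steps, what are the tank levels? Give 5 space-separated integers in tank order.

Answer: 9 12 6 12 10

Derivation:
Step 1: flows [0=1,0->2,1=4,4->3] -> levels [11 12 4 11 11]
Step 2: flows [1->0,0->2,1->4,3=4] -> levels [11 10 5 11 12]
Step 3: flows [0->1,0->2,4->1,4->3] -> levels [9 12 6 12 10]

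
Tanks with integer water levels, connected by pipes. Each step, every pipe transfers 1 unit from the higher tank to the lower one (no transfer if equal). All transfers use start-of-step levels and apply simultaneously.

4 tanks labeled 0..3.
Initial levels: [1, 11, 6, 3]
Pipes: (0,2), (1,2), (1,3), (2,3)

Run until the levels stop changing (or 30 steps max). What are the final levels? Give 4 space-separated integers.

Answer: 5 6 4 6

Derivation:
Step 1: flows [2->0,1->2,1->3,2->3] -> levels [2 9 5 5]
Step 2: flows [2->0,1->2,1->3,2=3] -> levels [3 7 5 6]
Step 3: flows [2->0,1->2,1->3,3->2] -> levels [4 5 6 6]
Step 4: flows [2->0,2->1,3->1,2=3] -> levels [5 7 4 5]
Step 5: flows [0->2,1->2,1->3,3->2] -> levels [4 5 7 5]
Step 6: flows [2->0,2->1,1=3,2->3] -> levels [5 6 4 6]
Step 7: flows [0->2,1->2,1=3,3->2] -> levels [4 5 7 5]
  -> period-2 cycle: step 7 state = step 5 state; never stabilizes
  -> state at step 30: (30-5) mod 2 = 1, same as step 6 -> [5 6 4 6]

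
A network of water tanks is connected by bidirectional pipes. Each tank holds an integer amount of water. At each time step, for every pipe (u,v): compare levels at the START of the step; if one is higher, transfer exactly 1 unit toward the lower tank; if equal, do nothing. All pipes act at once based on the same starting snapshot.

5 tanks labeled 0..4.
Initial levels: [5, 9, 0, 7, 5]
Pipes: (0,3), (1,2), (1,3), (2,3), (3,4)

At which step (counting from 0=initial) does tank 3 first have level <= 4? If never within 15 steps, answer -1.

Answer: 3

Derivation:
Step 1: flows [3->0,1->2,1->3,3->2,3->4] -> levels [6 7 2 5 6]
Step 2: flows [0->3,1->2,1->3,3->2,4->3] -> levels [5 5 4 7 5]
Step 3: flows [3->0,1->2,3->1,3->2,3->4] -> levels [6 5 6 3 6]
Tank 3 first reaches <=4 at step 3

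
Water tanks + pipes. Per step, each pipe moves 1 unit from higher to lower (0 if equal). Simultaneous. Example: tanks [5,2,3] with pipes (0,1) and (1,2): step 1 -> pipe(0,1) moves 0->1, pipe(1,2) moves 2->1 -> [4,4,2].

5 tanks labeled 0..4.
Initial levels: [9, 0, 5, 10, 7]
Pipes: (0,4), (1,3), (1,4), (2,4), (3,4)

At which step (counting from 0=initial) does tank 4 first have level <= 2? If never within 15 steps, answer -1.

Step 1: flows [0->4,3->1,4->1,4->2,3->4] -> levels [8 2 6 8 7]
Step 2: flows [0->4,3->1,4->1,4->2,3->4] -> levels [7 4 7 6 7]
Step 3: flows [0=4,3->1,4->1,2=4,4->3] -> levels [7 6 7 6 5]
Step 4: flows [0->4,1=3,1->4,2->4,3->4] -> levels [6 5 6 5 9]
Step 5: flows [4->0,1=3,4->1,4->2,4->3] -> levels [7 6 7 6 5]
  -> period-2 cycle (repeats step 3); tank 4 never drops to <=2
Tank 4 never reaches <=2 within 15 steps

Answer: -1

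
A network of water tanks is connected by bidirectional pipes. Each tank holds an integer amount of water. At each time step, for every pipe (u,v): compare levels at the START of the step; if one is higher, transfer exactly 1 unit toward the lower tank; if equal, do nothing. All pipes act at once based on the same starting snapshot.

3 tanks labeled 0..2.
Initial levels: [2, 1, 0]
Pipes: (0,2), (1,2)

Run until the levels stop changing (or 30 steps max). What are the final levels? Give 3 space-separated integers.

Answer: 2 1 0

Derivation:
Step 1: flows [0->2,1->2] -> levels [1 0 2]
Step 2: flows [2->0,2->1] -> levels [2 1 0]
  -> period-2 cycle: step 2 state = step 0 state; never stabilizes
  -> state at step 30: (30-0) mod 2 = 0, same as step 0 -> [2 1 0]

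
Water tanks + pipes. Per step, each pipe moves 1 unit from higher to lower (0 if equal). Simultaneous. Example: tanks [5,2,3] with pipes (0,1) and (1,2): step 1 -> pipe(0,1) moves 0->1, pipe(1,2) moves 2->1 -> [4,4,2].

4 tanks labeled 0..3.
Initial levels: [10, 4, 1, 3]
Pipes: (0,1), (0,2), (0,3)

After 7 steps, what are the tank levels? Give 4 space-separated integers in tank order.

Step 1: flows [0->1,0->2,0->3] -> levels [7 5 2 4]
Step 2: flows [0->1,0->2,0->3] -> levels [4 6 3 5]
Step 3: flows [1->0,0->2,3->0] -> levels [5 5 4 4]
Step 4: flows [0=1,0->2,0->3] -> levels [3 5 5 5]
Step 5: flows [1->0,2->0,3->0] -> levels [6 4 4 4]
Step 6: flows [0->1,0->2,0->3] -> levels [3 5 5 5]
  -> period-2 cycle: step 6 state = step 4 state
  -> state at step 7: (7-4) mod 2 = 1, same as step 5 -> [6 4 4 4]

Answer: 6 4 4 4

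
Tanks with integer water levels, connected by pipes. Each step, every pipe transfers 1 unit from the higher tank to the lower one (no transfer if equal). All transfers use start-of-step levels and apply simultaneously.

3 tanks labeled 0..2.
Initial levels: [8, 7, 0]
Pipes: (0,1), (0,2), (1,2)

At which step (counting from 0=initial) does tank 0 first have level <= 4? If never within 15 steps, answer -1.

Step 1: flows [0->1,0->2,1->2] -> levels [6 7 2]
Step 2: flows [1->0,0->2,1->2] -> levels [6 5 4]
Step 3: flows [0->1,0->2,1->2] -> levels [4 5 6]
Tank 0 first reaches <=4 at step 3

Answer: 3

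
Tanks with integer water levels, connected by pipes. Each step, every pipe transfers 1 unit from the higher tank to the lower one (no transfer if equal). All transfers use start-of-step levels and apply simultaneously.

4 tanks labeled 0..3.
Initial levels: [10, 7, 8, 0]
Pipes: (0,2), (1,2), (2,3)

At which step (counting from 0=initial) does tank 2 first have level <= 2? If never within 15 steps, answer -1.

Step 1: flows [0->2,2->1,2->3] -> levels [9 8 7 1]
Step 2: flows [0->2,1->2,2->3] -> levels [8 7 8 2]
Step 3: flows [0=2,2->1,2->3] -> levels [8 8 6 3]
Step 4: flows [0->2,1->2,2->3] -> levels [7 7 7 4]
Step 5: flows [0=2,1=2,2->3] -> levels [7 7 6 5]
Step 6: flows [0->2,1->2,2->3] -> levels [6 6 7 6]
Step 7: flows [2->0,2->1,2->3] -> levels [7 7 4 7]
Step 8: flows [0->2,1->2,3->2] -> levels [6 6 7 6]
  -> period-2 cycle (repeats step 6); tank 2 never drops to <=2
Tank 2 never reaches <=2 within 15 steps

Answer: -1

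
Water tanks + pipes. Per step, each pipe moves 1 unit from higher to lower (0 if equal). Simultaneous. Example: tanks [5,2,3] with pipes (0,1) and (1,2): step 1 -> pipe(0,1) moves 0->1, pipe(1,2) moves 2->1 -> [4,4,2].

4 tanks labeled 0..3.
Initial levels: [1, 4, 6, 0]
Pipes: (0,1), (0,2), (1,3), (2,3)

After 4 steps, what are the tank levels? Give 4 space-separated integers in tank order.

Answer: 4 1 2 4

Derivation:
Step 1: flows [1->0,2->0,1->3,2->3] -> levels [3 2 4 2]
Step 2: flows [0->1,2->0,1=3,2->3] -> levels [3 3 2 3]
Step 3: flows [0=1,0->2,1=3,3->2] -> levels [2 3 4 2]
Step 4: flows [1->0,2->0,1->3,2->3] -> levels [4 1 2 4]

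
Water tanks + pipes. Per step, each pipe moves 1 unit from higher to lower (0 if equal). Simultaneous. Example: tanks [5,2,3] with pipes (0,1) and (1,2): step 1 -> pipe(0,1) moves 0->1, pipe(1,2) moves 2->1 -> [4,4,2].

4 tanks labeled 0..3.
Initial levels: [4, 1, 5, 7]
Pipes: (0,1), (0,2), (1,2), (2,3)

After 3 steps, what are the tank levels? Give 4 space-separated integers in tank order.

Step 1: flows [0->1,2->0,2->1,3->2] -> levels [4 3 4 6]
Step 2: flows [0->1,0=2,2->1,3->2] -> levels [3 5 4 5]
Step 3: flows [1->0,2->0,1->2,3->2] -> levels [5 3 5 4]

Answer: 5 3 5 4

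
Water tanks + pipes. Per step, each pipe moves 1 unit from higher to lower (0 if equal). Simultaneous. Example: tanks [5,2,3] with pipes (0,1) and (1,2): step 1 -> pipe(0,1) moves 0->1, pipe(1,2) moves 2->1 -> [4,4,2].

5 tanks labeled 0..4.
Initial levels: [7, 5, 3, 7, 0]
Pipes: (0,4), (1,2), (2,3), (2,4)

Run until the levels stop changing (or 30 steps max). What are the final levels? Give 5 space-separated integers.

Answer: 4 5 3 5 5

Derivation:
Step 1: flows [0->4,1->2,3->2,2->4] -> levels [6 4 4 6 2]
Step 2: flows [0->4,1=2,3->2,2->4] -> levels [5 4 4 5 4]
Step 3: flows [0->4,1=2,3->2,2=4] -> levels [4 4 5 4 5]
Step 4: flows [4->0,2->1,2->3,2=4] -> levels [5 5 3 5 4]
Step 5: flows [0->4,1->2,3->2,4->2] -> levels [4 4 6 4 4]
Step 6: flows [0=4,2->1,2->3,2->4] -> levels [4 5 3 5 5]
Step 7: flows [4->0,1->2,3->2,4->2] -> levels [5 4 6 4 3]
Step 8: flows [0->4,2->1,2->3,2->4] -> levels [4 5 3 5 5]
  -> period-2 cycle: step 8 state = step 6 state; never stabilizes
  -> state at step 30: (30-6) mod 2 = 0, same as step 6 -> [4 5 3 5 5]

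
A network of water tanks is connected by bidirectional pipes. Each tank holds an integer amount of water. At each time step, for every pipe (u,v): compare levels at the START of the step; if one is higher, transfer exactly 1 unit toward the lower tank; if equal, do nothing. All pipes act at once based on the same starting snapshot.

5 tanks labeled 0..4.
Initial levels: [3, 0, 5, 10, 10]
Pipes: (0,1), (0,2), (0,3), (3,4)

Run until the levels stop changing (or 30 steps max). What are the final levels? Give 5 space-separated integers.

Answer: 4 5 5 8 6

Derivation:
Step 1: flows [0->1,2->0,3->0,3=4] -> levels [4 1 4 9 10]
Step 2: flows [0->1,0=2,3->0,4->3] -> levels [4 2 4 9 9]
Step 3: flows [0->1,0=2,3->0,3=4] -> levels [4 3 4 8 9]
Step 4: flows [0->1,0=2,3->0,4->3] -> levels [4 4 4 8 8]
Step 5: flows [0=1,0=2,3->0,3=4] -> levels [5 4 4 7 8]
Step 6: flows [0->1,0->2,3->0,4->3] -> levels [4 5 5 7 7]
Step 7: flows [1->0,2->0,3->0,3=4] -> levels [7 4 4 6 7]
Step 8: flows [0->1,0->2,0->3,4->3] -> levels [4 5 5 8 6]
Step 9: flows [1->0,2->0,3->0,3->4] -> levels [7 4 4 6 7]
  -> period-2 cycle: step 9 state = step 7 state; never stabilizes
  -> state at step 30: (30-7) mod 2 = 1, same as step 8 -> [4 5 5 8 6]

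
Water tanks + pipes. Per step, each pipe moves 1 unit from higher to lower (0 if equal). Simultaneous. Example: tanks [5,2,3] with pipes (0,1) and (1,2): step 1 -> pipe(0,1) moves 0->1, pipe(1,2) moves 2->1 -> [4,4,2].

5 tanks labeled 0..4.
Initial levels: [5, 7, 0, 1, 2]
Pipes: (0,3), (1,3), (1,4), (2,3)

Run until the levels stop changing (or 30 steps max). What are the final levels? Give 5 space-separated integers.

Step 1: flows [0->3,1->3,1->4,3->2] -> levels [4 5 1 2 3]
Step 2: flows [0->3,1->3,1->4,3->2] -> levels [3 3 2 3 4]
Step 3: flows [0=3,1=3,4->1,3->2] -> levels [3 4 3 2 3]
Step 4: flows [0->3,1->3,1->4,2->3] -> levels [2 2 2 5 4]
Step 5: flows [3->0,3->1,4->1,3->2] -> levels [3 4 3 2 3]
  -> period-2 cycle: step 5 state = step 3 state; never stabilizes
  -> state at step 30: (30-3) mod 2 = 1, same as step 4 -> [2 2 2 5 4]

Answer: 2 2 2 5 4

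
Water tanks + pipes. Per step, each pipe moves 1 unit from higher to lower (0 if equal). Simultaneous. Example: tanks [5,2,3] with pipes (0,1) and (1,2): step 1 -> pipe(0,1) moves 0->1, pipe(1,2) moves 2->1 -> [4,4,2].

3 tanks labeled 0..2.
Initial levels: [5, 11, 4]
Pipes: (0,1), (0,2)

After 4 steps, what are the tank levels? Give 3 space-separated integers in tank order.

Answer: 7 7 6

Derivation:
Step 1: flows [1->0,0->2] -> levels [5 10 5]
Step 2: flows [1->0,0=2] -> levels [6 9 5]
Step 3: flows [1->0,0->2] -> levels [6 8 6]
Step 4: flows [1->0,0=2] -> levels [7 7 6]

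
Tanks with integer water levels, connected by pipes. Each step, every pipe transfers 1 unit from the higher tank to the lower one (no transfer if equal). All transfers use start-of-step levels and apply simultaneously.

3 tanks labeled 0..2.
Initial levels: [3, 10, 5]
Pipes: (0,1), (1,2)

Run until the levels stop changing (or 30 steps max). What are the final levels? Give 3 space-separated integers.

Answer: 6 6 6

Derivation:
Step 1: flows [1->0,1->2] -> levels [4 8 6]
Step 2: flows [1->0,1->2] -> levels [5 6 7]
Step 3: flows [1->0,2->1] -> levels [6 6 6]
Step 4: flows [0=1,1=2] -> levels [6 6 6]
  -> stable (no change)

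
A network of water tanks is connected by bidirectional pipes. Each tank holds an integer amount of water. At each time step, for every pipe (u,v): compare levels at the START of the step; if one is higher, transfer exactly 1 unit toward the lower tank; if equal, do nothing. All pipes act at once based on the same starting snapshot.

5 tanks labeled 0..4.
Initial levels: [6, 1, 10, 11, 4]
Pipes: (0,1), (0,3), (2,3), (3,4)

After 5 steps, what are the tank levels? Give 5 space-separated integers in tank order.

Answer: 6 5 8 6 7

Derivation:
Step 1: flows [0->1,3->0,3->2,3->4] -> levels [6 2 11 8 5]
Step 2: flows [0->1,3->0,2->3,3->4] -> levels [6 3 10 7 6]
Step 3: flows [0->1,3->0,2->3,3->4] -> levels [6 4 9 6 7]
Step 4: flows [0->1,0=3,2->3,4->3] -> levels [5 5 8 8 6]
Step 5: flows [0=1,3->0,2=3,3->4] -> levels [6 5 8 6 7]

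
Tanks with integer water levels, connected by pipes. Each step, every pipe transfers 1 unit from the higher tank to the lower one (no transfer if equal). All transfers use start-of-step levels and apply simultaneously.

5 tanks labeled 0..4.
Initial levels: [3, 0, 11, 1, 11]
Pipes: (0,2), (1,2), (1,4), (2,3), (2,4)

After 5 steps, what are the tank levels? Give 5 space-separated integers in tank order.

Answer: 6 6 3 5 6

Derivation:
Step 1: flows [2->0,2->1,4->1,2->3,2=4] -> levels [4 2 8 2 10]
Step 2: flows [2->0,2->1,4->1,2->3,4->2] -> levels [5 4 6 3 8]
Step 3: flows [2->0,2->1,4->1,2->3,4->2] -> levels [6 6 4 4 6]
Step 4: flows [0->2,1->2,1=4,2=3,4->2] -> levels [5 5 7 4 5]
Step 5: flows [2->0,2->1,1=4,2->3,2->4] -> levels [6 6 3 5 6]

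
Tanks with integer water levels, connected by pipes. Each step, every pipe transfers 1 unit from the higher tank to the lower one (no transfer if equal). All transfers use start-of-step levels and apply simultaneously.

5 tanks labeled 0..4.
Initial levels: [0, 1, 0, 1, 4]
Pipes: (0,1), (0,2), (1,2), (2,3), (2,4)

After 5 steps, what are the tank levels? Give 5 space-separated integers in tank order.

Answer: 0 0 4 0 2

Derivation:
Step 1: flows [1->0,0=2,1->2,3->2,4->2] -> levels [1 -1 3 0 3]
Step 2: flows [0->1,2->0,2->1,2->3,2=4] -> levels [1 1 0 1 3]
Step 3: flows [0=1,0->2,1->2,3->2,4->2] -> levels [0 0 4 0 2]
Step 4: flows [0=1,2->0,2->1,2->3,2->4] -> levels [1 1 0 1 3]
  -> period-2 cycle: step 4 state = step 2 state
  -> state at step 5: (5-2) mod 2 = 1, same as step 3 -> [0 0 4 0 2]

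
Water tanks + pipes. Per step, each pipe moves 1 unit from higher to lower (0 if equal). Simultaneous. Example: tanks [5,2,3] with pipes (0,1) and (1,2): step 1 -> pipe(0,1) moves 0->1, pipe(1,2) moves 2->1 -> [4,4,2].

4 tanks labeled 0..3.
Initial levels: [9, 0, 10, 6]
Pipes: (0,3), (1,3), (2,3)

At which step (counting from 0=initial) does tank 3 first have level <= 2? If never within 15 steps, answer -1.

Answer: -1

Derivation:
Step 1: flows [0->3,3->1,2->3] -> levels [8 1 9 7]
Step 2: flows [0->3,3->1,2->3] -> levels [7 2 8 8]
Step 3: flows [3->0,3->1,2=3] -> levels [8 3 8 6]
Step 4: flows [0->3,3->1,2->3] -> levels [7 4 7 7]
Step 5: flows [0=3,3->1,2=3] -> levels [7 5 7 6]
Step 6: flows [0->3,3->1,2->3] -> levels [6 6 6 7]
Step 7: flows [3->0,3->1,3->2] -> levels [7 7 7 4]
Step 8: flows [0->3,1->3,2->3] -> levels [6 6 6 7]
  -> period-2 cycle (repeats step 6); tank 3 never drops to <=2
Tank 3 never reaches <=2 within 15 steps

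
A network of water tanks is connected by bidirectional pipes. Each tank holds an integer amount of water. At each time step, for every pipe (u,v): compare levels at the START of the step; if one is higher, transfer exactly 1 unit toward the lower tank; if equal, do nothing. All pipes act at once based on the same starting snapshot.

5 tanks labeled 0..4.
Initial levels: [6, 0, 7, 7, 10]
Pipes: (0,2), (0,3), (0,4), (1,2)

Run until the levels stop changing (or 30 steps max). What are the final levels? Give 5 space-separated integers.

Answer: 7 6 5 6 6

Derivation:
Step 1: flows [2->0,3->0,4->0,2->1] -> levels [9 1 5 6 9]
Step 2: flows [0->2,0->3,0=4,2->1] -> levels [7 2 5 7 9]
Step 3: flows [0->2,0=3,4->0,2->1] -> levels [7 3 5 7 8]
Step 4: flows [0->2,0=3,4->0,2->1] -> levels [7 4 5 7 7]
Step 5: flows [0->2,0=3,0=4,2->1] -> levels [6 5 5 7 7]
Step 6: flows [0->2,3->0,4->0,1=2] -> levels [7 5 6 6 6]
Step 7: flows [0->2,0->3,0->4,2->1] -> levels [4 6 6 7 7]
Step 8: flows [2->0,3->0,4->0,1=2] -> levels [7 6 5 6 6]
Step 9: flows [0->2,0->3,0->4,1->2] -> levels [4 5 7 7 7]
Step 10: flows [2->0,3->0,4->0,2->1] -> levels [7 6 5 6 6]
  -> period-2 cycle: step 10 state = step 8 state; never stabilizes
  -> state at step 30: (30-8) mod 2 = 0, same as step 8 -> [7 6 5 6 6]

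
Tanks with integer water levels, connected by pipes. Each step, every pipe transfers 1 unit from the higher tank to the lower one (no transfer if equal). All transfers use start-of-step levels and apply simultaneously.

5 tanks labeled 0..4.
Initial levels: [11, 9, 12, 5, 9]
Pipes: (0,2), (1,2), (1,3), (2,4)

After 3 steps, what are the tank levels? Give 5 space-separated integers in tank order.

Answer: 11 8 9 8 10

Derivation:
Step 1: flows [2->0,2->1,1->3,2->4] -> levels [12 9 9 6 10]
Step 2: flows [0->2,1=2,1->3,4->2] -> levels [11 8 11 7 9]
Step 3: flows [0=2,2->1,1->3,2->4] -> levels [11 8 9 8 10]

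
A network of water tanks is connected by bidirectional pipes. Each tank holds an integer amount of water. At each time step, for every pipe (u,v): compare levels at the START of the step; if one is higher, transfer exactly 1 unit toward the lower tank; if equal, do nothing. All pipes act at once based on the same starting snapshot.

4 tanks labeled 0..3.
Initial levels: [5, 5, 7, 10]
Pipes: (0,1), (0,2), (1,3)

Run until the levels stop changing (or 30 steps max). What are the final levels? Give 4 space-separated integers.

Answer: 6 8 7 6

Derivation:
Step 1: flows [0=1,2->0,3->1] -> levels [6 6 6 9]
Step 2: flows [0=1,0=2,3->1] -> levels [6 7 6 8]
Step 3: flows [1->0,0=2,3->1] -> levels [7 7 6 7]
Step 4: flows [0=1,0->2,1=3] -> levels [6 7 7 7]
Step 5: flows [1->0,2->0,1=3] -> levels [8 6 6 7]
Step 6: flows [0->1,0->2,3->1] -> levels [6 8 7 6]
Step 7: flows [1->0,2->0,1->3] -> levels [8 6 6 7]
  -> period-2 cycle: step 7 state = step 5 state; never stabilizes
  -> state at step 30: (30-5) mod 2 = 1, same as step 6 -> [6 8 7 6]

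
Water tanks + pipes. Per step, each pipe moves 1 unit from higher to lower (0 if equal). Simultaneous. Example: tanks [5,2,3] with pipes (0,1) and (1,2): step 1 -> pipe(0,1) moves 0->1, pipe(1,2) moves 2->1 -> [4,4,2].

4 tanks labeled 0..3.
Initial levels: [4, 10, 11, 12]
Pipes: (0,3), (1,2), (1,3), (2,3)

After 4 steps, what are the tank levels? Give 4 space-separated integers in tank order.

Step 1: flows [3->0,2->1,3->1,3->2] -> levels [5 12 11 9]
Step 2: flows [3->0,1->2,1->3,2->3] -> levels [6 10 11 10]
Step 3: flows [3->0,2->1,1=3,2->3] -> levels [7 11 9 10]
Step 4: flows [3->0,1->2,1->3,3->2] -> levels [8 9 11 9]

Answer: 8 9 11 9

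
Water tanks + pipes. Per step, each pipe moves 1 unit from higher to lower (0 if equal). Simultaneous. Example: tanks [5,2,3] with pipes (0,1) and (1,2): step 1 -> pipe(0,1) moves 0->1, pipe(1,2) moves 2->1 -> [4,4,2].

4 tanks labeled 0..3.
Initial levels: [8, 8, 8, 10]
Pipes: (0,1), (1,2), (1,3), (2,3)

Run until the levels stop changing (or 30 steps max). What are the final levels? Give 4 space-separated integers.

Step 1: flows [0=1,1=2,3->1,3->2] -> levels [8 9 9 8]
Step 2: flows [1->0,1=2,1->3,2->3] -> levels [9 7 8 10]
Step 3: flows [0->1,2->1,3->1,3->2] -> levels [8 10 8 8]
Step 4: flows [1->0,1->2,1->3,2=3] -> levels [9 7 9 9]
Step 5: flows [0->1,2->1,3->1,2=3] -> levels [8 10 8 8]
  -> period-2 cycle: step 5 state = step 3 state; never stabilizes
  -> state at step 30: (30-3) mod 2 = 1, same as step 4 -> [9 7 9 9]

Answer: 9 7 9 9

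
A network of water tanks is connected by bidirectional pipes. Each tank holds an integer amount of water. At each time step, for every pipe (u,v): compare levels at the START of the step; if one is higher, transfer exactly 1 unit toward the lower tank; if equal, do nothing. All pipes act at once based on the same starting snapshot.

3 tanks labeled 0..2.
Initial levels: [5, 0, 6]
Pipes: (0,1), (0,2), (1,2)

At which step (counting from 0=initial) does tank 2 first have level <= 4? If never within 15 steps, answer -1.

Step 1: flows [0->1,2->0,2->1] -> levels [5 2 4]
Tank 2 first reaches <=4 at step 1

Answer: 1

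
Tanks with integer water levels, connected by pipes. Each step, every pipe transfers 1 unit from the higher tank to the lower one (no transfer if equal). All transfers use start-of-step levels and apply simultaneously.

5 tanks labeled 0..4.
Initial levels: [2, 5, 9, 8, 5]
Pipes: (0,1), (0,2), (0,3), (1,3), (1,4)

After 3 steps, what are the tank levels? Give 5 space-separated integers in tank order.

Answer: 5 5 7 6 6

Derivation:
Step 1: flows [1->0,2->0,3->0,3->1,1=4] -> levels [5 5 8 6 5]
Step 2: flows [0=1,2->0,3->0,3->1,1=4] -> levels [7 6 7 4 5]
Step 3: flows [0->1,0=2,0->3,1->3,1->4] -> levels [5 5 7 6 6]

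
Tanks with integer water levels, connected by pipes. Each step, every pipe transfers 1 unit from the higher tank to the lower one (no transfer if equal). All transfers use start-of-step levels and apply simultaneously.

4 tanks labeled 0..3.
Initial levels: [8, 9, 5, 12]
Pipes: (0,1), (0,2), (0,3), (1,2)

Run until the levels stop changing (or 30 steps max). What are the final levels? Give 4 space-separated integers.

Step 1: flows [1->0,0->2,3->0,1->2] -> levels [9 7 7 11]
Step 2: flows [0->1,0->2,3->0,1=2] -> levels [8 8 8 10]
Step 3: flows [0=1,0=2,3->0,1=2] -> levels [9 8 8 9]
Step 4: flows [0->1,0->2,0=3,1=2] -> levels [7 9 9 9]
Step 5: flows [1->0,2->0,3->0,1=2] -> levels [10 8 8 8]
Step 6: flows [0->1,0->2,0->3,1=2] -> levels [7 9 9 9]
  -> period-2 cycle: step 6 state = step 4 state; never stabilizes
  -> state at step 30: (30-4) mod 2 = 0, same as step 4 -> [7 9 9 9]

Answer: 7 9 9 9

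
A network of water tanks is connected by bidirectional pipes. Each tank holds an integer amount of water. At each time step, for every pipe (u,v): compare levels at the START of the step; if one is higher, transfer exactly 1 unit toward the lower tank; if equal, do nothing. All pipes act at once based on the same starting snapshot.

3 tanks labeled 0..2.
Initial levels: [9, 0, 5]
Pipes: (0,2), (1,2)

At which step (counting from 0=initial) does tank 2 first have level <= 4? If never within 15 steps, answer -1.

Step 1: flows [0->2,2->1] -> levels [8 1 5]
Step 2: flows [0->2,2->1] -> levels [7 2 5]
Step 3: flows [0->2,2->1] -> levels [6 3 5]
Step 4: flows [0->2,2->1] -> levels [5 4 5]
Step 5: flows [0=2,2->1] -> levels [5 5 4]
Tank 2 first reaches <=4 at step 5

Answer: 5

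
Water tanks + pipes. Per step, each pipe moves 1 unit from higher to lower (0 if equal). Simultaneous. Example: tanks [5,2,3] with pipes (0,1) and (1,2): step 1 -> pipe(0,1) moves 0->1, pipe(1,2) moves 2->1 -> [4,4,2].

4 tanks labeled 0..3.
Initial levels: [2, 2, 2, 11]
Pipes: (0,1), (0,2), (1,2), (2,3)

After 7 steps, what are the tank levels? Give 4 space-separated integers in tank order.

Step 1: flows [0=1,0=2,1=2,3->2] -> levels [2 2 3 10]
Step 2: flows [0=1,2->0,2->1,3->2] -> levels [3 3 2 9]
Step 3: flows [0=1,0->2,1->2,3->2] -> levels [2 2 5 8]
Step 4: flows [0=1,2->0,2->1,3->2] -> levels [3 3 4 7]
Step 5: flows [0=1,2->0,2->1,3->2] -> levels [4 4 3 6]
Step 6: flows [0=1,0->2,1->2,3->2] -> levels [3 3 6 5]
Step 7: flows [0=1,2->0,2->1,2->3] -> levels [4 4 3 6]

Answer: 4 4 3 6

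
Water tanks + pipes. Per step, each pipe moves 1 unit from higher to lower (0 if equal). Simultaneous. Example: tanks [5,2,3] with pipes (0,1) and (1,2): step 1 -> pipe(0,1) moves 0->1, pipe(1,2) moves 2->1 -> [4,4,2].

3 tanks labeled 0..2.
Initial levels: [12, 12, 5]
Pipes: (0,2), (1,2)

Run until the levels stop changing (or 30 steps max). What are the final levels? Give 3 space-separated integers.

Step 1: flows [0->2,1->2] -> levels [11 11 7]
Step 2: flows [0->2,1->2] -> levels [10 10 9]
Step 3: flows [0->2,1->2] -> levels [9 9 11]
Step 4: flows [2->0,2->1] -> levels [10 10 9]
  -> period-2 cycle: step 4 state = step 2 state; never stabilizes
  -> state at step 30: (30-2) mod 2 = 0, same as step 2 -> [10 10 9]

Answer: 10 10 9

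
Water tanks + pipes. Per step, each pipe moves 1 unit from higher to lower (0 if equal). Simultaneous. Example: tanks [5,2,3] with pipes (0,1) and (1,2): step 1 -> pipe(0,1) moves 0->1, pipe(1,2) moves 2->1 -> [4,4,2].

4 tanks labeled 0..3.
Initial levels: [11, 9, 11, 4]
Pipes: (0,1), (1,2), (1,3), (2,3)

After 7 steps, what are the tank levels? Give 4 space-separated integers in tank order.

Step 1: flows [0->1,2->1,1->3,2->3] -> levels [10 10 9 6]
Step 2: flows [0=1,1->2,1->3,2->3] -> levels [10 8 9 8]
Step 3: flows [0->1,2->1,1=3,2->3] -> levels [9 10 7 9]
Step 4: flows [1->0,1->2,1->3,3->2] -> levels [10 7 9 9]
Step 5: flows [0->1,2->1,3->1,2=3] -> levels [9 10 8 8]
Step 6: flows [1->0,1->2,1->3,2=3] -> levels [10 7 9 9]
  -> period-2 cycle: step 6 state = step 4 state
  -> state at step 7: (7-4) mod 2 = 1, same as step 5 -> [9 10 8 8]

Answer: 9 10 8 8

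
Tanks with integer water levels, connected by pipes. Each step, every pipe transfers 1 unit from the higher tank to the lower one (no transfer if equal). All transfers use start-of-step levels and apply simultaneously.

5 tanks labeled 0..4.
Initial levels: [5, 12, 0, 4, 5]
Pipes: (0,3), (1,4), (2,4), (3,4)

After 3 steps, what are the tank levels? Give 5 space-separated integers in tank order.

Answer: 4 9 3 6 4

Derivation:
Step 1: flows [0->3,1->4,4->2,4->3] -> levels [4 11 1 6 4]
Step 2: flows [3->0,1->4,4->2,3->4] -> levels [5 10 2 4 5]
Step 3: flows [0->3,1->4,4->2,4->3] -> levels [4 9 3 6 4]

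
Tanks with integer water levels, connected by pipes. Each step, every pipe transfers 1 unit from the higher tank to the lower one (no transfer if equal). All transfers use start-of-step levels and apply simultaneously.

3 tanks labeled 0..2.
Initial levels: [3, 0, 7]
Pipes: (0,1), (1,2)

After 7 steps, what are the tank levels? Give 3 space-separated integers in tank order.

Step 1: flows [0->1,2->1] -> levels [2 2 6]
Step 2: flows [0=1,2->1] -> levels [2 3 5]
Step 3: flows [1->0,2->1] -> levels [3 3 4]
Step 4: flows [0=1,2->1] -> levels [3 4 3]
Step 5: flows [1->0,1->2] -> levels [4 2 4]
Step 6: flows [0->1,2->1] -> levels [3 4 3]
  -> period-2 cycle: step 6 state = step 4 state
  -> state at step 7: (7-4) mod 2 = 1, same as step 5 -> [4 2 4]

Answer: 4 2 4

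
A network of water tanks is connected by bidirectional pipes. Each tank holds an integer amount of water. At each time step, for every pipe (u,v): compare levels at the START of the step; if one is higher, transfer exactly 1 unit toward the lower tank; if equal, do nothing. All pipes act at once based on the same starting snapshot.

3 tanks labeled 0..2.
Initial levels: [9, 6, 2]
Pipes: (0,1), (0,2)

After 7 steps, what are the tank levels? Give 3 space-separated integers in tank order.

Step 1: flows [0->1,0->2] -> levels [7 7 3]
Step 2: flows [0=1,0->2] -> levels [6 7 4]
Step 3: flows [1->0,0->2] -> levels [6 6 5]
Step 4: flows [0=1,0->2] -> levels [5 6 6]
Step 5: flows [1->0,2->0] -> levels [7 5 5]
Step 6: flows [0->1,0->2] -> levels [5 6 6]
  -> period-2 cycle: step 6 state = step 4 state
  -> state at step 7: (7-4) mod 2 = 1, same as step 5 -> [7 5 5]

Answer: 7 5 5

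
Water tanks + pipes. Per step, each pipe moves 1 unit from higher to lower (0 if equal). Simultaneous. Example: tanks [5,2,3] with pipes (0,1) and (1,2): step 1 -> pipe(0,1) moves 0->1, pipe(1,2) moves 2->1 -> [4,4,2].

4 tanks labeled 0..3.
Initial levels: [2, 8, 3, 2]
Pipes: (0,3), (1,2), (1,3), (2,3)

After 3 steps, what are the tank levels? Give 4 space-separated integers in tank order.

Answer: 3 4 3 5

Derivation:
Step 1: flows [0=3,1->2,1->3,2->3] -> levels [2 6 3 4]
Step 2: flows [3->0,1->2,1->3,3->2] -> levels [3 4 5 3]
Step 3: flows [0=3,2->1,1->3,2->3] -> levels [3 4 3 5]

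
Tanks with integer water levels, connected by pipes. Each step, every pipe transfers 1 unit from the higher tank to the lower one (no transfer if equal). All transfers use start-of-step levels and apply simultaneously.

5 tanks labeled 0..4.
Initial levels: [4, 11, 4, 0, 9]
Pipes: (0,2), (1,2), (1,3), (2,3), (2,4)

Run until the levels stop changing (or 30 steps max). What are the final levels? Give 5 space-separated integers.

Step 1: flows [0=2,1->2,1->3,2->3,4->2] -> levels [4 9 5 2 8]
Step 2: flows [2->0,1->2,1->3,2->3,4->2] -> levels [5 7 5 4 7]
Step 3: flows [0=2,1->2,1->3,2->3,4->2] -> levels [5 5 6 6 6]
Step 4: flows [2->0,2->1,3->1,2=3,2=4] -> levels [6 7 4 5 6]
Step 5: flows [0->2,1->2,1->3,3->2,4->2] -> levels [5 5 8 5 5]
Step 6: flows [2->0,2->1,1=3,2->3,2->4] -> levels [6 6 4 6 6]
Step 7: flows [0->2,1->2,1=3,3->2,4->2] -> levels [5 5 8 5 5]
  -> period-2 cycle: step 7 state = step 5 state; never stabilizes
  -> state at step 30: (30-5) mod 2 = 1, same as step 6 -> [6 6 4 6 6]

Answer: 6 6 4 6 6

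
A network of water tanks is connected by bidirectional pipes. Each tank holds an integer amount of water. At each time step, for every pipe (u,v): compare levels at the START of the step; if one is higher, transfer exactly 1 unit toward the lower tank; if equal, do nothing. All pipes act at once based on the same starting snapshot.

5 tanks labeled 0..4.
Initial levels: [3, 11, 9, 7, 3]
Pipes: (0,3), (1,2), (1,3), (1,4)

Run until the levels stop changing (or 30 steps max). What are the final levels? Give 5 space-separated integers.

Step 1: flows [3->0,1->2,1->3,1->4] -> levels [4 8 10 7 4]
Step 2: flows [3->0,2->1,1->3,1->4] -> levels [5 7 9 7 5]
Step 3: flows [3->0,2->1,1=3,1->4] -> levels [6 7 8 6 6]
Step 4: flows [0=3,2->1,1->3,1->4] -> levels [6 6 7 7 7]
Step 5: flows [3->0,2->1,3->1,4->1] -> levels [7 9 6 5 6]
Step 6: flows [0->3,1->2,1->3,1->4] -> levels [6 6 7 7 7]
  -> period-2 cycle: step 6 state = step 4 state; never stabilizes
  -> state at step 30: (30-4) mod 2 = 0, same as step 4 -> [6 6 7 7 7]

Answer: 6 6 7 7 7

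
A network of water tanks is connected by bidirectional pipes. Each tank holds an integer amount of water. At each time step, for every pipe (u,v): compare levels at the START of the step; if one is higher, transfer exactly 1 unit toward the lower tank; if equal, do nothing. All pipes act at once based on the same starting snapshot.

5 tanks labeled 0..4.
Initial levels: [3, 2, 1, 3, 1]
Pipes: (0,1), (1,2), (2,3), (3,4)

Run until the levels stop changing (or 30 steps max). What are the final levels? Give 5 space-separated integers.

Answer: 2 3 1 3 1

Derivation:
Step 1: flows [0->1,1->2,3->2,3->4] -> levels [2 2 3 1 2]
Step 2: flows [0=1,2->1,2->3,4->3] -> levels [2 3 1 3 1]
Step 3: flows [1->0,1->2,3->2,3->4] -> levels [3 1 3 1 2]
Step 4: flows [0->1,2->1,2->3,4->3] -> levels [2 3 1 3 1]
  -> period-2 cycle: step 4 state = step 2 state; never stabilizes
  -> state at step 30: (30-2) mod 2 = 0, same as step 2 -> [2 3 1 3 1]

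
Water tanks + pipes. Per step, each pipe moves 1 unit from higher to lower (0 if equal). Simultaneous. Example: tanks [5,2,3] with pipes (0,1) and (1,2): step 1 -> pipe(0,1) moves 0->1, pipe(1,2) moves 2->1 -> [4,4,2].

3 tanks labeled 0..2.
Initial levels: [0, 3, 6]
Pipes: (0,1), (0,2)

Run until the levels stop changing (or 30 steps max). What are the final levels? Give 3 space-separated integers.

Answer: 3 3 3

Derivation:
Step 1: flows [1->0,2->0] -> levels [2 2 5]
Step 2: flows [0=1,2->0] -> levels [3 2 4]
Step 3: flows [0->1,2->0] -> levels [3 3 3]
Step 4: flows [0=1,0=2] -> levels [3 3 3]
  -> stable (no change)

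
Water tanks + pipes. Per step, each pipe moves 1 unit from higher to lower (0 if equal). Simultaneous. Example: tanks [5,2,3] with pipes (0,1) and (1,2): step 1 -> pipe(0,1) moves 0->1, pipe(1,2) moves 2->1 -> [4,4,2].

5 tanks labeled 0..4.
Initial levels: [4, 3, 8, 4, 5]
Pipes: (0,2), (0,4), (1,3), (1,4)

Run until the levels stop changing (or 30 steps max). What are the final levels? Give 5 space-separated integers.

Step 1: flows [2->0,4->0,3->1,4->1] -> levels [6 5 7 3 3]
Step 2: flows [2->0,0->4,1->3,1->4] -> levels [6 3 6 4 5]
Step 3: flows [0=2,0->4,3->1,4->1] -> levels [5 5 6 3 5]
Step 4: flows [2->0,0=4,1->3,1=4] -> levels [6 4 5 4 5]
Step 5: flows [0->2,0->4,1=3,4->1] -> levels [4 5 6 4 5]
Step 6: flows [2->0,4->0,1->3,1=4] -> levels [6 4 5 5 4]
Step 7: flows [0->2,0->4,3->1,1=4] -> levels [4 5 6 4 5]
  -> period-2 cycle: step 7 state = step 5 state; never stabilizes
  -> state at step 30: (30-5) mod 2 = 1, same as step 6 -> [6 4 5 5 4]

Answer: 6 4 5 5 4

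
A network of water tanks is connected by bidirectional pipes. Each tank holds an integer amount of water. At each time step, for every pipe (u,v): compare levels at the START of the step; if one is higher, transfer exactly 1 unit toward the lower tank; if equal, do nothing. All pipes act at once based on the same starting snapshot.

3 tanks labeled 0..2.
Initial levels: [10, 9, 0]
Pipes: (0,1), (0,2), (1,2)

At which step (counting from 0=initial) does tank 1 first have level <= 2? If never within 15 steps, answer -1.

Step 1: flows [0->1,0->2,1->2] -> levels [8 9 2]
Step 2: flows [1->0,0->2,1->2] -> levels [8 7 4]
Step 3: flows [0->1,0->2,1->2] -> levels [6 7 6]
Step 4: flows [1->0,0=2,1->2] -> levels [7 5 7]
Step 5: flows [0->1,0=2,2->1] -> levels [6 7 6]
  -> period-2 cycle (repeats step 3); tank 1 never drops to <=2
Tank 1 never reaches <=2 within 15 steps

Answer: -1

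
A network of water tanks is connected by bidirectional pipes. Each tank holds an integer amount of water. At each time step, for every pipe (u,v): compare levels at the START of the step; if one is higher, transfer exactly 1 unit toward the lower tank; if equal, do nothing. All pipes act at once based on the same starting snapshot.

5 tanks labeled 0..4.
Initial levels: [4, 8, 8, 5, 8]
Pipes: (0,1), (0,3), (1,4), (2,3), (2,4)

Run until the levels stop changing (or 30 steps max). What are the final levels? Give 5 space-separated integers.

Answer: 6 7 7 7 6

Derivation:
Step 1: flows [1->0,3->0,1=4,2->3,2=4] -> levels [6 7 7 5 8]
Step 2: flows [1->0,0->3,4->1,2->3,4->2] -> levels [6 7 7 7 6]
Step 3: flows [1->0,3->0,1->4,2=3,2->4] -> levels [8 5 6 6 8]
Step 4: flows [0->1,0->3,4->1,2=3,4->2] -> levels [6 7 7 7 6]
  -> period-2 cycle: step 4 state = step 2 state; never stabilizes
  -> state at step 30: (30-2) mod 2 = 0, same as step 2 -> [6 7 7 7 6]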